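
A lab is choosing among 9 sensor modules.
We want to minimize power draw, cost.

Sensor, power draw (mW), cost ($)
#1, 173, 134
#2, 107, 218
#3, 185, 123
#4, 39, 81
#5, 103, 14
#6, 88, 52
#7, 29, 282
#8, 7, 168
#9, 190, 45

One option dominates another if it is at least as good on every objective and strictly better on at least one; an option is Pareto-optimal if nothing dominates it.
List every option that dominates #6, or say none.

#1: worse on power draw (173 vs 88).
#2: worse on power draw (107 vs 88).
#3: worse on power draw (185 vs 88).
#4: worse on cost (81 vs 52).
#5: worse on power draw (103 vs 88).
#7: worse on cost (282 vs 52).
#8: worse on cost (168 vs 52).
#9: worse on power draw (190 vs 88).
No option dominates #6.

none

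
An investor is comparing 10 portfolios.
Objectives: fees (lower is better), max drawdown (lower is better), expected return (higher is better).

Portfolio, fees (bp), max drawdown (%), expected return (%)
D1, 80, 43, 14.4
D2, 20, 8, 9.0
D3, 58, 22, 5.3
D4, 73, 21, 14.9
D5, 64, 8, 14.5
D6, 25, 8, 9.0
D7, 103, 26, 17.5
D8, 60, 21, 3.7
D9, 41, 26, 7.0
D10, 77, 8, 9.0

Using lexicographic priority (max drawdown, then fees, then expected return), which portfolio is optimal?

First minimize max drawdown: best is 8, kept {D2, D5, D6, D10}.
Then minimize fees: best is 20, kept {D2}.

D2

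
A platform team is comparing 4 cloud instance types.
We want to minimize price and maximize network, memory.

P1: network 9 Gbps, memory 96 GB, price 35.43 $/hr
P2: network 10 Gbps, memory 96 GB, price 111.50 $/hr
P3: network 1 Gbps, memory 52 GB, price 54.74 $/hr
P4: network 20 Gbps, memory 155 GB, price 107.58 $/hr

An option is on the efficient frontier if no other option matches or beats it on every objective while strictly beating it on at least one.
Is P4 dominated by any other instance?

No

P1: worse on network (9 vs 20).
P2: worse on network (10 vs 20).
P3: worse on network (1 vs 20).
No option is at least as good as P4 on every objective and strictly better on one.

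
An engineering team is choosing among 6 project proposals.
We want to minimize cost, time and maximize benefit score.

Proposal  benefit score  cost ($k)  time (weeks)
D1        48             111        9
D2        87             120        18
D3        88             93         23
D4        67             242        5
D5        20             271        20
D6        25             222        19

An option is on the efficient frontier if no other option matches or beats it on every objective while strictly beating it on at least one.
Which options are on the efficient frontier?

D1, D2, D3, D4

D1: not dominated.
D2: not dominated.
D3: not dominated (best benefit score).
D4: not dominated (best time).
D5: dominated by D1 (benefit score 48≥20, cost 111≤271, time 9≤20).
D6: dominated by D1 (benefit score 48≥25, cost 111≤222, time 9≤19).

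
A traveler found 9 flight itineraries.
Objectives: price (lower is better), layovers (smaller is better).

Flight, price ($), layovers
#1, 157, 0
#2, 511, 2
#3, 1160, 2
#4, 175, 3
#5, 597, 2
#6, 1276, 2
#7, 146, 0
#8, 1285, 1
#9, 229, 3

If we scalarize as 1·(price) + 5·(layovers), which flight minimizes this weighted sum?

#7

#1: 1·157 + 5·0 = 157
#2: 1·511 + 5·2 = 521
#3: 1·1160 + 5·2 = 1170
#4: 1·175 + 5·3 = 190
#5: 1·597 + 5·2 = 607
#6: 1·1276 + 5·2 = 1286
#7: 1·146 + 5·0 = 146
#8: 1·1285 + 5·1 = 1290
#9: 1·229 + 5·3 = 244
Lowest: #7 at 146.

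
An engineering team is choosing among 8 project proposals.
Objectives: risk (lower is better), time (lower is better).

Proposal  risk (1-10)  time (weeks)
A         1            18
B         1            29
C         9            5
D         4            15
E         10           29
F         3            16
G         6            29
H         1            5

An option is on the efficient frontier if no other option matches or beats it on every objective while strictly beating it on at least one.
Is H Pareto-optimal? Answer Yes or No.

Yes

A: worse on time (18 vs 5).
B: worse on time (29 vs 5).
C: worse on risk (9 vs 1).
D: worse on risk (4 vs 1).
E: worse on risk (10 vs 1).
F: worse on risk (3 vs 1).
G: worse on risk (6 vs 1).
No option is at least as good as H on every objective and strictly better on one.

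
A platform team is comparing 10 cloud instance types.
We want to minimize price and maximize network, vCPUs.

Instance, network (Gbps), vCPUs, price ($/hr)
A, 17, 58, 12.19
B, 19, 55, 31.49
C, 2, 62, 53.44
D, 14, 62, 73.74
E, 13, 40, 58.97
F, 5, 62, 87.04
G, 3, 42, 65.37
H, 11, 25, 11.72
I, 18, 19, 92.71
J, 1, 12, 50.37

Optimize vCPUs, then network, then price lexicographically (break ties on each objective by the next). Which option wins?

First maximize vCPUs: best is 62, kept {C, D, F}.
Then maximize network: best is 14, kept {D}.

D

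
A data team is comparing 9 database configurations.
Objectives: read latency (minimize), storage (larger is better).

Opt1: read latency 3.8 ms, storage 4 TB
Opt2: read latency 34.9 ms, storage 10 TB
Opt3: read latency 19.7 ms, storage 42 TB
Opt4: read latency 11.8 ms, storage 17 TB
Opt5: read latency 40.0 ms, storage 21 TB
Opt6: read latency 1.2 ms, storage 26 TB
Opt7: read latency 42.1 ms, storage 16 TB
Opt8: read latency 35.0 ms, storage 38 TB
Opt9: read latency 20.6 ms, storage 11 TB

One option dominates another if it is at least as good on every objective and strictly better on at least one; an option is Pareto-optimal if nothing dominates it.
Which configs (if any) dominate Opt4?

Opt6: read latency 1.2≤11.8, storage 26≥17 — dominates Opt4.
Others (Opt1, Opt2, Opt3, Opt5, Opt7, Opt8, Opt9) are each worse than Opt4 on at least one objective.

Opt6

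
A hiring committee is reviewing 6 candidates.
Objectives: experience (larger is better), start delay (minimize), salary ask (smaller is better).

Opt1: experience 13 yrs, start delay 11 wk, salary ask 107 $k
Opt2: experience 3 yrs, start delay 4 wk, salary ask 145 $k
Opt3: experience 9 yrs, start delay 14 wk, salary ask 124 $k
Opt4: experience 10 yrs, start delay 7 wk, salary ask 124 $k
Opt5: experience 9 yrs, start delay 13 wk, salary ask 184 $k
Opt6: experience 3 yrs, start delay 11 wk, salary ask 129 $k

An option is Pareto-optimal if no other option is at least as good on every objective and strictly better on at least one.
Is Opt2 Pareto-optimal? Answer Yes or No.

Yes

Opt1: worse on start delay (11 vs 4).
Opt3: worse on start delay (14 vs 4).
Opt4: worse on start delay (7 vs 4).
Opt5: worse on start delay (13 vs 4).
Opt6: worse on start delay (11 vs 4).
No option is at least as good as Opt2 on every objective and strictly better on one.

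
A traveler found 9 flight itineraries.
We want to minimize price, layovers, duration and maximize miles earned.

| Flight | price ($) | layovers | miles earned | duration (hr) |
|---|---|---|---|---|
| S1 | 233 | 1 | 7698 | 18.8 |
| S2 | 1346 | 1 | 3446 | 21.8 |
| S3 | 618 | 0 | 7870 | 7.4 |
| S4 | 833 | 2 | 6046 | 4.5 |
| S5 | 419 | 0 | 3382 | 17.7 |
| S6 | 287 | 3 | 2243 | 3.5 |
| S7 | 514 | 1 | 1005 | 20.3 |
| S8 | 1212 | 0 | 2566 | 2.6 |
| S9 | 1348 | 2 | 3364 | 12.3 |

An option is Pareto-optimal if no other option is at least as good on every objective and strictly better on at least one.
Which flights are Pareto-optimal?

S1: not dominated (best price).
S2: dominated by S1 (price 233≤1346, layovers 1≤1, miles earned 7698≥3446, duration 18.8≤21.8).
S3: not dominated (best miles earned).
S4: not dominated.
S5: not dominated.
S6: not dominated.
S7: dominated by S1 (price 233≤514, layovers 1≤1, miles earned 7698≥1005, duration 18.8≤20.3).
S8: not dominated (best duration).
S9: dominated by S3 (price 618≤1348, layovers 0≤2, miles earned 7870≥3364, duration 7.4≤12.3).

S1, S3, S4, S5, S6, S8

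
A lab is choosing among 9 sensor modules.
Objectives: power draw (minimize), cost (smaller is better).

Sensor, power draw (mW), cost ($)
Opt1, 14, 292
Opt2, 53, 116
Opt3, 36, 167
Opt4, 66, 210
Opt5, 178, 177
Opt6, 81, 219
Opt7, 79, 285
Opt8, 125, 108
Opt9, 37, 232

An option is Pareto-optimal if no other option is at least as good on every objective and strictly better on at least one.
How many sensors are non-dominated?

4

Opt1: not dominated (best power draw).
Opt2: not dominated.
Opt3: not dominated.
Opt4: dominated by Opt2 (power draw 53≤66, cost 116≤210).
Opt5: dominated by Opt2 (power draw 53≤178, cost 116≤177).
Opt6: dominated by Opt2 (power draw 53≤81, cost 116≤219).
Opt7: dominated by Opt2 (power draw 53≤79, cost 116≤285).
Opt8: not dominated (best cost).
Opt9: dominated by Opt3 (power draw 36≤37, cost 167≤232).
Pareto-optimal: Opt1, Opt2, Opt3, Opt8 → 4.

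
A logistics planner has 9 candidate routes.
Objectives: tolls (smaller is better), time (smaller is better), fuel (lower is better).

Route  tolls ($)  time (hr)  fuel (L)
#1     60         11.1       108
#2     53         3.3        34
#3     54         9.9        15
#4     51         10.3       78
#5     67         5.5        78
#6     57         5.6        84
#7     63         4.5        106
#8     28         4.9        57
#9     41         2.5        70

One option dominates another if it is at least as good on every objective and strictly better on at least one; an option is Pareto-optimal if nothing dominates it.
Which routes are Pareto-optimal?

#2, #3, #8, #9

#1: dominated by #2 (tolls 53≤60, time 3.3≤11.1, fuel 34≤108).
#2: not dominated.
#3: not dominated (best fuel).
#4: dominated by #8 (tolls 28≤51, time 4.9≤10.3, fuel 57≤78).
#5: dominated by #2 (tolls 53≤67, time 3.3≤5.5, fuel 34≤78).
#6: dominated by #2 (tolls 53≤57, time 3.3≤5.6, fuel 34≤84).
#7: dominated by #2 (tolls 53≤63, time 3.3≤4.5, fuel 34≤106).
#8: not dominated (best tolls).
#9: not dominated (best time).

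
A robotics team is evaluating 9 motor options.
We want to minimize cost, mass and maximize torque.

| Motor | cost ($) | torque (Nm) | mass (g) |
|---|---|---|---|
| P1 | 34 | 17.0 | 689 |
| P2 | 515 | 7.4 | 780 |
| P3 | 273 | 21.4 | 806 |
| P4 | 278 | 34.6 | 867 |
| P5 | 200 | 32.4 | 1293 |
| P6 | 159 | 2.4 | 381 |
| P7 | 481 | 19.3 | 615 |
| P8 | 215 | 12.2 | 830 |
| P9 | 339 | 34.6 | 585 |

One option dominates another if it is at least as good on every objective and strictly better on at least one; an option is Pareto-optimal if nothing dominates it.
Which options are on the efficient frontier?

P1, P3, P4, P5, P6, P9

P1: not dominated (best cost).
P2: dominated by P1 (cost 34≤515, torque 17.0≥7.4, mass 689≤780).
P3: not dominated.
P4: not dominated.
P5: not dominated.
P6: not dominated (best mass).
P7: dominated by P9 (cost 339≤481, torque 34.6≥19.3, mass 585≤615).
P8: dominated by P1 (cost 34≤215, torque 17.0≥12.2, mass 689≤830).
P9: not dominated.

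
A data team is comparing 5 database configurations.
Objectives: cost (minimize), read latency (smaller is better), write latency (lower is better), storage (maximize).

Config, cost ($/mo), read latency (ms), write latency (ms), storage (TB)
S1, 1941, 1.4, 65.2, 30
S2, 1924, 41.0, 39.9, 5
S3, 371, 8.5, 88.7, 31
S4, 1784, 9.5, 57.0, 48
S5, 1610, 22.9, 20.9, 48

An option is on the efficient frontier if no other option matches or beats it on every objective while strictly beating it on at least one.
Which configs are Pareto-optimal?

S1: not dominated (best read latency).
S2: dominated by S5 (cost 1610≤1924, read latency 22.9≤41.0, write latency 20.9≤39.9, storage 48≥5).
S3: not dominated (best cost).
S4: not dominated.
S5: not dominated (best write latency).

S1, S3, S4, S5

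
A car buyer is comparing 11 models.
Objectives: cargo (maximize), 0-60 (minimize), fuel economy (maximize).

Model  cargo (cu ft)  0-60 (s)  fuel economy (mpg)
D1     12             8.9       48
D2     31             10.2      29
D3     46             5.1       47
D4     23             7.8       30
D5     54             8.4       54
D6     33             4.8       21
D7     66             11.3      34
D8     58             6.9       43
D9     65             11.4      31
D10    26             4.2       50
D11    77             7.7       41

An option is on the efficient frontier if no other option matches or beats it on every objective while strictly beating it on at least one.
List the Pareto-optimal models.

D3, D5, D6, D8, D10, D11

D1: dominated by D5 (cargo 54≥12, 0-60 8.4≤8.9, fuel economy 54≥48).
D2: dominated by D3 (cargo 46≥31, 0-60 5.1≤10.2, fuel economy 47≥29).
D3: not dominated.
D4: dominated by D3 (cargo 46≥23, 0-60 5.1≤7.8, fuel economy 47≥30).
D5: not dominated (best fuel economy).
D6: not dominated.
D7: dominated by D11 (cargo 77≥66, 0-60 7.7≤11.3, fuel economy 41≥34).
D8: not dominated.
D9: dominated by D7 (cargo 66≥65, 0-60 11.3≤11.4, fuel economy 34≥31).
D10: not dominated (best 0-60).
D11: not dominated (best cargo).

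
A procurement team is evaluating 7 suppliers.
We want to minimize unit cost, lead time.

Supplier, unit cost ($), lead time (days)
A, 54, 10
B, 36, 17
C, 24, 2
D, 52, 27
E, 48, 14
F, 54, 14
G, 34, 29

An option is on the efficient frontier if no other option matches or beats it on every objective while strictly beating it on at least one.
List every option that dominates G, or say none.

C

C: unit cost 24≤34, lead time 2≤29 — dominates G.
Others (A, B, D, E, F) are each worse than G on at least one objective.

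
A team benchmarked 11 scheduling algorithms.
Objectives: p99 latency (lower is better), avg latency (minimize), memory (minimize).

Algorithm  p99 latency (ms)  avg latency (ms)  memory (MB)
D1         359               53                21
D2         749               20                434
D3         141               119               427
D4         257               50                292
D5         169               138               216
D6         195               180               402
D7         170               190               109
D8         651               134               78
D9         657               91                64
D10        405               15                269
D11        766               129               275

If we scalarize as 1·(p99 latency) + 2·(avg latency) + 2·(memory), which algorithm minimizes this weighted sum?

D1

D1: 1·359 + 2·53 + 2·21 = 507
D2: 1·749 + 2·20 + 2·434 = 1657
D3: 1·141 + 2·119 + 2·427 = 1233
D4: 1·257 + 2·50 + 2·292 = 941
D5: 1·169 + 2·138 + 2·216 = 877
D6: 1·195 + 2·180 + 2·402 = 1359
D7: 1·170 + 2·190 + 2·109 = 768
D8: 1·651 + 2·134 + 2·78 = 1075
D9: 1·657 + 2·91 + 2·64 = 967
D10: 1·405 + 2·15 + 2·269 = 973
D11: 1·766 + 2·129 + 2·275 = 1574
Lowest: D1 at 507.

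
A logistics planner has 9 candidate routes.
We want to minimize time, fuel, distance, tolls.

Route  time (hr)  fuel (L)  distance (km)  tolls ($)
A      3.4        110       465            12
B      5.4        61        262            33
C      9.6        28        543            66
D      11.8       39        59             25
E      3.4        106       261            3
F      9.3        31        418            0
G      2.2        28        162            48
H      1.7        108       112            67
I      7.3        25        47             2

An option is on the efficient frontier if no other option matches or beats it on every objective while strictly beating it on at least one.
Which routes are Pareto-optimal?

A: dominated by E (time 3.4≤3.4, fuel 106≤110, distance 261≤465, tolls 3≤12).
B: not dominated.
C: dominated by G (time 2.2≤9.6, fuel 28≤28, distance 162≤543, tolls 48≤66).
D: dominated by I (time 7.3≤11.8, fuel 25≤39, distance 47≤59, tolls 2≤25).
E: not dominated.
F: not dominated (best tolls).
G: not dominated.
H: not dominated (best time).
I: not dominated (best fuel).

B, E, F, G, H, I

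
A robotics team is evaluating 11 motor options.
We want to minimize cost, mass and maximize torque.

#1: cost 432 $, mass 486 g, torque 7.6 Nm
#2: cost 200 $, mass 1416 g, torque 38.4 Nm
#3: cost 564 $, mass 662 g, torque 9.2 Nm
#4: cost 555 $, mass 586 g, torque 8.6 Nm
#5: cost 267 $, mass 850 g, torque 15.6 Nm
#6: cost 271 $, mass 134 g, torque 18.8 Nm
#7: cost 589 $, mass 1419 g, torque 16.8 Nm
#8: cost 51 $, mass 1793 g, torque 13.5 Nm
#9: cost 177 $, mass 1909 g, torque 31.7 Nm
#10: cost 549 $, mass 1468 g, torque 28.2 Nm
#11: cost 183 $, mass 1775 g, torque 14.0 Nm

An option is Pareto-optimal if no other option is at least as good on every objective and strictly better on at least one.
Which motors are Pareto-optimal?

#2, #5, #6, #8, #9, #11

#1: dominated by #6 (cost 271≤432, mass 134≤486, torque 18.8≥7.6).
#2: not dominated (best torque).
#3: dominated by #6 (cost 271≤564, mass 134≤662, torque 18.8≥9.2).
#4: dominated by #6 (cost 271≤555, mass 134≤586, torque 18.8≥8.6).
#5: not dominated.
#6: not dominated (best mass).
#7: dominated by #2 (cost 200≤589, mass 1416≤1419, torque 38.4≥16.8).
#8: not dominated (best cost).
#9: not dominated.
#10: dominated by #2 (cost 200≤549, mass 1416≤1468, torque 38.4≥28.2).
#11: not dominated.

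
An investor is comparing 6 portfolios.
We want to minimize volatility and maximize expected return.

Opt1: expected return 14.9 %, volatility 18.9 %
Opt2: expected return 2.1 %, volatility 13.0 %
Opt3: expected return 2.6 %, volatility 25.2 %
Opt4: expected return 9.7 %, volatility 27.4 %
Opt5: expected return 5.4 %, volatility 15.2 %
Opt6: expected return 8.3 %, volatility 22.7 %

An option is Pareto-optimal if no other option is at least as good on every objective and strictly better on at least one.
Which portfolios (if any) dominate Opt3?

Opt1: expected return 14.9≥2.6, volatility 18.9≤25.2 — dominates Opt3.
Opt5: expected return 5.4≥2.6, volatility 15.2≤25.2 — dominates Opt3.
Opt6: expected return 8.3≥2.6, volatility 22.7≤25.2 — dominates Opt3.
Others (Opt2, Opt4) are each worse than Opt3 on at least one objective.

Opt1, Opt5, Opt6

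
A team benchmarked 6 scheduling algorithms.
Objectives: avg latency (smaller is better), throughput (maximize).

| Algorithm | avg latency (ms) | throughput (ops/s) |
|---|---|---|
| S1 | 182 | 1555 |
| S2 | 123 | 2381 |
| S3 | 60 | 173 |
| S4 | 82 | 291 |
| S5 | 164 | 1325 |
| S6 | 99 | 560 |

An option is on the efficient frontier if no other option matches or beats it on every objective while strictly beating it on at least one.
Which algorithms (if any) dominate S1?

S2: avg latency 123≤182, throughput 2381≥1555 — dominates S1.
Others (S3, S4, S5, S6) are each worse than S1 on at least one objective.

S2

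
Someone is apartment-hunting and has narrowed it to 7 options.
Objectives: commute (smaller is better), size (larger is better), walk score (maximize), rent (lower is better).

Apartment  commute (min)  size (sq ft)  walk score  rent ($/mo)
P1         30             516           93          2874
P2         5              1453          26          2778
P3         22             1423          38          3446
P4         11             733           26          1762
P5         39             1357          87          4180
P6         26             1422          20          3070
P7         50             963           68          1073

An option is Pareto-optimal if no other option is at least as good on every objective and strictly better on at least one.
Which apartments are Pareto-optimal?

P1: not dominated (best walk score).
P2: not dominated (best commute).
P3: not dominated.
P4: not dominated.
P5: not dominated.
P6: dominated by P2 (commute 5≤26, size 1453≥1422, walk score 26≥20, rent 2778≤3070).
P7: not dominated (best rent).

P1, P2, P3, P4, P5, P7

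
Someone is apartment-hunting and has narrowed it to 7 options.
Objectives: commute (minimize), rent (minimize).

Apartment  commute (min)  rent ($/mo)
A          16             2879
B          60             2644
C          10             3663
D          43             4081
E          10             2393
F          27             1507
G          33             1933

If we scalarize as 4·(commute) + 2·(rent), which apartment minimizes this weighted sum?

A: 4·16 + 2·2879 = 5822
B: 4·60 + 2·2644 = 5528
C: 4·10 + 2·3663 = 7366
D: 4·43 + 2·4081 = 8334
E: 4·10 + 2·2393 = 4826
F: 4·27 + 2·1507 = 3122
G: 4·33 + 2·1933 = 3998
Lowest: F at 3122.

F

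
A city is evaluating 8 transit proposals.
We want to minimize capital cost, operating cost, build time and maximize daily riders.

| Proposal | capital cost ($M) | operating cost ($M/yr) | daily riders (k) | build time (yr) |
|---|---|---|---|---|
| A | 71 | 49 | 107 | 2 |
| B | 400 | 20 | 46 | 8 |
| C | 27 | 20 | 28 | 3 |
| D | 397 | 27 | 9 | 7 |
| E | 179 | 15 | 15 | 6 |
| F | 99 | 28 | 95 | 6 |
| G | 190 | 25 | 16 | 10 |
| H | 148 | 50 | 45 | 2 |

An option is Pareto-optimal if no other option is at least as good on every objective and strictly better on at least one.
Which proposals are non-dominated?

A, B, C, E, F

A: not dominated (best daily riders).
B: not dominated.
C: not dominated (best capital cost).
D: dominated by C (capital cost 27≤397, operating cost 20≤27, daily riders 28≥9, build time 3≤7).
E: not dominated (best operating cost).
F: not dominated.
G: dominated by C (capital cost 27≤190, operating cost 20≤25, daily riders 28≥16, build time 3≤10).
H: dominated by A (capital cost 71≤148, operating cost 49≤50, daily riders 107≥45, build time 2≤2).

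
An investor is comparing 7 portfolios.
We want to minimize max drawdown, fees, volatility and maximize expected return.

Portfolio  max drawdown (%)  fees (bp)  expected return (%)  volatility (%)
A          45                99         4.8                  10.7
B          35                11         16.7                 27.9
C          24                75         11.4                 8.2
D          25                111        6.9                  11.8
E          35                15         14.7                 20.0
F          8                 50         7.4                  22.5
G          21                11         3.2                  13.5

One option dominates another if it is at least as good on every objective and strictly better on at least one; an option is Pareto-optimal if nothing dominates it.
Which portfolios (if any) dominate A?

C

C: max drawdown 24≤45, fees 75≤99, expected return 11.4≥4.8, volatility 8.2≤10.7 — dominates A.
Others (B, D, E, F, G) are each worse than A on at least one objective.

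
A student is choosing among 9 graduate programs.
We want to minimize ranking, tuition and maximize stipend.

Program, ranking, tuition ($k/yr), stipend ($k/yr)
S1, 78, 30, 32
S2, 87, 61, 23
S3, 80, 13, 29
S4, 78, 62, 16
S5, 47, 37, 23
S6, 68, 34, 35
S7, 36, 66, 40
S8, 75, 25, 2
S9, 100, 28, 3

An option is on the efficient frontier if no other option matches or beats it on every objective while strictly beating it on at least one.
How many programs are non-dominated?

6

S1: not dominated.
S2: dominated by S1 (ranking 78≤87, tuition 30≤61, stipend 32≥23).
S3: not dominated (best tuition).
S4: dominated by S1 (ranking 78≤78, tuition 30≤62, stipend 32≥16).
S5: not dominated.
S6: not dominated.
S7: not dominated (best ranking).
S8: not dominated.
S9: dominated by S3 (ranking 80≤100, tuition 13≤28, stipend 29≥3).
Pareto-optimal: S1, S3, S5, S6, S7, S8 → 6.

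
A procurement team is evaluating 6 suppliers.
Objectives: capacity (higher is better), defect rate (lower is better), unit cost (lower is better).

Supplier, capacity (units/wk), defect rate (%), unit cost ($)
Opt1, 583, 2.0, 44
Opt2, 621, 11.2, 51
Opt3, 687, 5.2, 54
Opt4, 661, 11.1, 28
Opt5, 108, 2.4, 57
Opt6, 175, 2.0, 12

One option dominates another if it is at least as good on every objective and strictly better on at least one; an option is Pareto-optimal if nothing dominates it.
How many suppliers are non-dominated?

Opt1: not dominated.
Opt2: dominated by Opt4 (capacity 661≥621, defect rate 11.1≤11.2, unit cost 28≤51).
Opt3: not dominated (best capacity).
Opt4: not dominated.
Opt5: dominated by Opt1 (capacity 583≥108, defect rate 2.0≤2.4, unit cost 44≤57).
Opt6: not dominated (best unit cost).
Pareto-optimal: Opt1, Opt3, Opt4, Opt6 → 4.

4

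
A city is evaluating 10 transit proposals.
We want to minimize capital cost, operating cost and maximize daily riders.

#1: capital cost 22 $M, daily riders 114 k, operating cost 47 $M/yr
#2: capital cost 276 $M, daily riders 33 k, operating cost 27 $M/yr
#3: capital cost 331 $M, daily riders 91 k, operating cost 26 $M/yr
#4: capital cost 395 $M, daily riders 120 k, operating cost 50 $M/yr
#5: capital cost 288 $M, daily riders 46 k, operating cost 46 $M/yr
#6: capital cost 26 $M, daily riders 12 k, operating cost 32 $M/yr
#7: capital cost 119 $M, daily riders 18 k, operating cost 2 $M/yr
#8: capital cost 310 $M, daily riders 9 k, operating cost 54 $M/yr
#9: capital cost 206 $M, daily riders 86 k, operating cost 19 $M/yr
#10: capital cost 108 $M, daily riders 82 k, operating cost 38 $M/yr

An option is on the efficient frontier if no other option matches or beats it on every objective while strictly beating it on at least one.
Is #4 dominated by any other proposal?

#1: worse on daily riders (114 vs 120).
#2: worse on daily riders (33 vs 120).
#3: worse on daily riders (91 vs 120).
#5: worse on daily riders (46 vs 120).
#6: worse on daily riders (12 vs 120).
#7: worse on daily riders (18 vs 120).
#8: worse on daily riders (9 vs 120).
#9: worse on daily riders (86 vs 120).
#10: worse on daily riders (82 vs 120).
No option is at least as good as #4 on every objective and strictly better on one.

No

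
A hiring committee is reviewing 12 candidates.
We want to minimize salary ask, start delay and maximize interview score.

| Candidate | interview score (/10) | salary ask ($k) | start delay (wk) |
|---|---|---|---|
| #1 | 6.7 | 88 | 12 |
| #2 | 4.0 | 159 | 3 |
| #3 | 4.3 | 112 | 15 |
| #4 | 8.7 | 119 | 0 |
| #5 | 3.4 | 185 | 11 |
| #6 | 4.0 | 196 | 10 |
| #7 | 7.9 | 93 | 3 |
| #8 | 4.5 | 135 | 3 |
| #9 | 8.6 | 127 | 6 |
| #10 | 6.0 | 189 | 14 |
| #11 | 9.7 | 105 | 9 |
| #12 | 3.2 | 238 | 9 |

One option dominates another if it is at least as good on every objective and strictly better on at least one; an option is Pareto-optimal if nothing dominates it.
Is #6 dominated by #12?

#12 vs #6: #12 is worse on interview score (3.2 vs 4.0), so it does not dominate #6.

No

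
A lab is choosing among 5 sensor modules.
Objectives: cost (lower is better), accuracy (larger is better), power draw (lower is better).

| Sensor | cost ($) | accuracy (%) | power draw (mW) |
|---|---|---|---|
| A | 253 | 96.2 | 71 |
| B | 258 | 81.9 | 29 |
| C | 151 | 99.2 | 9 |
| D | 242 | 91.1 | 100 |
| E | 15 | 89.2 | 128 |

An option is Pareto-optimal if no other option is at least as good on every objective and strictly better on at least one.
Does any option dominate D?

Yes

C vs D: cost 151≤242, accuracy 99.2≥91.1, power draw 9≤100 — C is at least as good on every objective and strictly better on at least one, so C dominates D.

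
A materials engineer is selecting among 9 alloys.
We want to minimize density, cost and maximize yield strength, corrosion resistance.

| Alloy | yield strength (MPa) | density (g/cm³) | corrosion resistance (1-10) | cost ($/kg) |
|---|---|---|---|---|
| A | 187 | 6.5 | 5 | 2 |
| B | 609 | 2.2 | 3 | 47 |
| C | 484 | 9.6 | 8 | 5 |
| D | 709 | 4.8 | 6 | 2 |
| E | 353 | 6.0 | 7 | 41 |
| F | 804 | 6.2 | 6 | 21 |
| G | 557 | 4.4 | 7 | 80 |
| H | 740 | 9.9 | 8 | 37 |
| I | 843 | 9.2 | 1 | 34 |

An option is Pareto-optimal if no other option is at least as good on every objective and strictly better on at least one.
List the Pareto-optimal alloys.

B, C, D, E, F, G, H, I

A: dominated by D (yield strength 709≥187, density 4.8≤6.5, corrosion resistance 6≥5, cost 2≤2).
B: not dominated (best density).
C: not dominated.
D: not dominated.
E: not dominated.
F: not dominated.
G: not dominated.
H: not dominated.
I: not dominated (best yield strength).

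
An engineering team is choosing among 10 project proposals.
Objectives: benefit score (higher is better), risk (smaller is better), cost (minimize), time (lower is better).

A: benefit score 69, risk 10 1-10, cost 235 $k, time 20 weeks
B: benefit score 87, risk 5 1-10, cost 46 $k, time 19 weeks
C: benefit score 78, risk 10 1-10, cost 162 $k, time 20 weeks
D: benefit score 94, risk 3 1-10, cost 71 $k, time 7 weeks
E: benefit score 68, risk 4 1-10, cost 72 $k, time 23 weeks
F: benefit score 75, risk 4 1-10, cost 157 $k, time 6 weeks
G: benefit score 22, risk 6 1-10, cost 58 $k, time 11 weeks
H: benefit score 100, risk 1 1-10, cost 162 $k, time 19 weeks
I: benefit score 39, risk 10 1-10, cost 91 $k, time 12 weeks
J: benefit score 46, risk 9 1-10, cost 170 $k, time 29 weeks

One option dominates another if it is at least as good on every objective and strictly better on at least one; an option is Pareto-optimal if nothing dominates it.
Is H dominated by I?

I vs H: I is worse on benefit score (39 vs 100), so it does not dominate H.

No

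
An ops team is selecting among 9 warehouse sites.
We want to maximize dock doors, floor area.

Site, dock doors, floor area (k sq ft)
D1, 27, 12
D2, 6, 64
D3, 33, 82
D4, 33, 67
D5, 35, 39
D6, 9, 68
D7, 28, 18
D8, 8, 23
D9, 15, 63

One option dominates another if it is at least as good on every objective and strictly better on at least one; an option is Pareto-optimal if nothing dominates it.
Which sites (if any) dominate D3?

D1: worse on dock doors (27 vs 33).
D2: worse on dock doors (6 vs 33).
D4: worse on floor area (67 vs 82).
D5: worse on floor area (39 vs 82).
D6: worse on dock doors (9 vs 33).
D7: worse on dock doors (28 vs 33).
D8: worse on dock doors (8 vs 33).
D9: worse on dock doors (15 vs 33).
No option dominates D3.

none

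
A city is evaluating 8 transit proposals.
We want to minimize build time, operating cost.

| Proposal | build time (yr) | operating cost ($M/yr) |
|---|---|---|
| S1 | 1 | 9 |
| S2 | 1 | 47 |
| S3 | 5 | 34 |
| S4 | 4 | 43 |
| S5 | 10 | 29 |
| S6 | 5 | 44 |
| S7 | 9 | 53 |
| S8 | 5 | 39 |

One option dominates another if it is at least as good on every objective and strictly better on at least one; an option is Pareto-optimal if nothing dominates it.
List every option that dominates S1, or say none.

S2: worse on operating cost (47 vs 9).
S3: worse on build time (5 vs 1).
S4: worse on build time (4 vs 1).
S5: worse on build time (10 vs 1).
S6: worse on build time (5 vs 1).
S7: worse on build time (9 vs 1).
S8: worse on build time (5 vs 1).
No option dominates S1.

none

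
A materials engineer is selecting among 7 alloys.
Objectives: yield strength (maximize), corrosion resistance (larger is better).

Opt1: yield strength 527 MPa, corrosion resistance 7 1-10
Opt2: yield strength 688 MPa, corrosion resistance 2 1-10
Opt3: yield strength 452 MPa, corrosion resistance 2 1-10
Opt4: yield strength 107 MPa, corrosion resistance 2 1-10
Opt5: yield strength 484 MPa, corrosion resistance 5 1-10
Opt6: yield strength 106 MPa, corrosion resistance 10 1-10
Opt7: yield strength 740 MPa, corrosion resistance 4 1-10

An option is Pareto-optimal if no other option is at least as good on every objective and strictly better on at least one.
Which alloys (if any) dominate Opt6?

none

Opt1: worse on corrosion resistance (7 vs 10).
Opt2: worse on corrosion resistance (2 vs 10).
Opt3: worse on corrosion resistance (2 vs 10).
Opt4: worse on corrosion resistance (2 vs 10).
Opt5: worse on corrosion resistance (5 vs 10).
Opt7: worse on corrosion resistance (4 vs 10).
No option dominates Opt6.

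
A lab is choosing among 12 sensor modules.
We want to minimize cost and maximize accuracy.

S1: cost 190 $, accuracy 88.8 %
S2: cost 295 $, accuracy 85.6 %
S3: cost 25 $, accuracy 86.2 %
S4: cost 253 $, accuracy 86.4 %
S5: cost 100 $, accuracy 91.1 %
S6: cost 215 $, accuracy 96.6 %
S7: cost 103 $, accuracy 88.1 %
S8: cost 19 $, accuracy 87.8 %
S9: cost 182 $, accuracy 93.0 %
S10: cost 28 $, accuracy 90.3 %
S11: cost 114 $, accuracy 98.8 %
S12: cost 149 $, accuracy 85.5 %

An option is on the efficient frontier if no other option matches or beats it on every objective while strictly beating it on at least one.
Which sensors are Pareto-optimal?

S5, S8, S10, S11

S1: dominated by S5 (cost 100≤190, accuracy 91.1≥88.8).
S2: dominated by S1 (cost 190≤295, accuracy 88.8≥85.6).
S3: dominated by S8 (cost 19≤25, accuracy 87.8≥86.2).
S4: dominated by S1 (cost 190≤253, accuracy 88.8≥86.4).
S5: not dominated.
S6: dominated by S11 (cost 114≤215, accuracy 98.8≥96.6).
S7: dominated by S5 (cost 100≤103, accuracy 91.1≥88.1).
S8: not dominated (best cost).
S9: dominated by S11 (cost 114≤182, accuracy 98.8≥93.0).
S10: not dominated.
S11: not dominated (best accuracy).
S12: dominated by S3 (cost 25≤149, accuracy 86.2≥85.5).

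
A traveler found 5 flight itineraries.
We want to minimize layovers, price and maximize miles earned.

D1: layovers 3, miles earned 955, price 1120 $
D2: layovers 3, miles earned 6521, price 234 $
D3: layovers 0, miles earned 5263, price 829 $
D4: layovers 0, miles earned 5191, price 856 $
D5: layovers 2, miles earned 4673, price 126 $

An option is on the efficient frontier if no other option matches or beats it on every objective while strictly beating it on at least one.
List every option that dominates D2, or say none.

D1: worse on miles earned (955 vs 6521).
D3: worse on miles earned (5263 vs 6521).
D4: worse on miles earned (5191 vs 6521).
D5: worse on miles earned (4673 vs 6521).
No option dominates D2.

none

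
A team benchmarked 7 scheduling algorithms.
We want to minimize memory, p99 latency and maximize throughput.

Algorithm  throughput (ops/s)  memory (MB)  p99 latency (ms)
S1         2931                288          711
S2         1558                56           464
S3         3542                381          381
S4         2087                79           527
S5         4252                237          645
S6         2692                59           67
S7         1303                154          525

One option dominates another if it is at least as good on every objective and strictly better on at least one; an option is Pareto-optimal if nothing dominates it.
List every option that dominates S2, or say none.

S1: worse on memory (288 vs 56).
S3: worse on memory (381 vs 56).
S4: worse on memory (79 vs 56).
S5: worse on memory (237 vs 56).
S6: worse on memory (59 vs 56).
S7: worse on throughput (1303 vs 1558).
No option dominates S2.

none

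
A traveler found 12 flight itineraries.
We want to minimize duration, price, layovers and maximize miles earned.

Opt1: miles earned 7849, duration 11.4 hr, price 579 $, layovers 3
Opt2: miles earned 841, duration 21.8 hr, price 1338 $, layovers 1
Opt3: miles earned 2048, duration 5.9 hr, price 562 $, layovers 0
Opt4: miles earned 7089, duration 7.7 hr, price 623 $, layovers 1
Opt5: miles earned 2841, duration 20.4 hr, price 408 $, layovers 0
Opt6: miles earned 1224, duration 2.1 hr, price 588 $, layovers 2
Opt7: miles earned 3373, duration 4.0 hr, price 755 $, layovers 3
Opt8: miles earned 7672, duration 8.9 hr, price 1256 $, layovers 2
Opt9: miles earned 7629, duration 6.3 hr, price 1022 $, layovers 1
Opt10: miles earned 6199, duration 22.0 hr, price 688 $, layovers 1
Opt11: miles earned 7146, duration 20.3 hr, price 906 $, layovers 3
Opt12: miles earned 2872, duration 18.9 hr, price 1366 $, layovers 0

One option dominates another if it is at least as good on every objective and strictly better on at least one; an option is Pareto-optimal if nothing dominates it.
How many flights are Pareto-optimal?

9

Opt1: not dominated (best miles earned).
Opt2: dominated by Opt3 (miles earned 2048≥841, duration 5.9≤21.8, price 562≤1338, layovers 0≤1).
Opt3: not dominated.
Opt4: not dominated.
Opt5: not dominated (best price).
Opt6: not dominated (best duration).
Opt7: not dominated.
Opt8: not dominated.
Opt9: not dominated.
Opt10: dominated by Opt4 (miles earned 7089≥6199, duration 7.7≤22.0, price 623≤688, layovers 1≤1).
Opt11: dominated by Opt1 (miles earned 7849≥7146, duration 11.4≤20.3, price 579≤906, layovers 3≤3).
Opt12: not dominated.
Pareto-optimal: Opt1, Opt3, Opt4, Opt5, Opt6, Opt7, Opt8, Opt9, Opt12 → 9.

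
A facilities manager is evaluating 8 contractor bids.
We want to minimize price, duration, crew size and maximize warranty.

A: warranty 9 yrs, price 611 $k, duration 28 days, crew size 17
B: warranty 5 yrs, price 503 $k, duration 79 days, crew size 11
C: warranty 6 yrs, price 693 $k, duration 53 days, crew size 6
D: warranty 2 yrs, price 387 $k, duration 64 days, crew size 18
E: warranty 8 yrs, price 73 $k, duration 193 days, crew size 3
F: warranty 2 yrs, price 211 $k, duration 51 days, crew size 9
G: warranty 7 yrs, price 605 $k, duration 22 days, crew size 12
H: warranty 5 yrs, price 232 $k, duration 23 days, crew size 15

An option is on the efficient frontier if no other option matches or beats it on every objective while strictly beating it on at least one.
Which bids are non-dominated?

A: not dominated (best warranty).
B: not dominated.
C: not dominated.
D: dominated by F (warranty 2≥2, price 211≤387, duration 51≤64, crew size 9≤18).
E: not dominated (best price).
F: not dominated.
G: not dominated (best duration).
H: not dominated.

A, B, C, E, F, G, H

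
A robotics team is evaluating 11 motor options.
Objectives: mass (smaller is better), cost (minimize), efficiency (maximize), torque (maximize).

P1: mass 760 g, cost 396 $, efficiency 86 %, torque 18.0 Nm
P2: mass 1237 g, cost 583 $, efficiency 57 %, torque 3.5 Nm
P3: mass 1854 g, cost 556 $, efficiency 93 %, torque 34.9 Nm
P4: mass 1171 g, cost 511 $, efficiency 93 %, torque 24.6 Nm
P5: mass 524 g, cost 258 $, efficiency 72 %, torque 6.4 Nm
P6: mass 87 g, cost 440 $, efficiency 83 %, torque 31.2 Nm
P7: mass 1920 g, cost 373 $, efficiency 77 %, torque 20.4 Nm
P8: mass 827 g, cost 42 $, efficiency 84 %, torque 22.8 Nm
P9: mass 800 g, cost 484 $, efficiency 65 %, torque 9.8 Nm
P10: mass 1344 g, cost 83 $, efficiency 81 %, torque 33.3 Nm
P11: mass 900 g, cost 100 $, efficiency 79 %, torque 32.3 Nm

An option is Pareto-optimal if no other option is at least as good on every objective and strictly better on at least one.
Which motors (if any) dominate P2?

P1: mass 760≤1237, cost 396≤583, efficiency 86≥57, torque 18.0≥3.5 — dominates P2.
P4: mass 1171≤1237, cost 511≤583, efficiency 93≥57, torque 24.6≥3.5 — dominates P2.
P5: mass 524≤1237, cost 258≤583, efficiency 72≥57, torque 6.4≥3.5 — dominates P2.
P6: mass 87≤1237, cost 440≤583, efficiency 83≥57, torque 31.2≥3.5 — dominates P2.
P8: mass 827≤1237, cost 42≤583, efficiency 84≥57, torque 22.8≥3.5 — dominates P2.
P9: mass 800≤1237, cost 484≤583, efficiency 65≥57, torque 9.8≥3.5 — dominates P2.
P11: mass 900≤1237, cost 100≤583, efficiency 79≥57, torque 32.3≥3.5 — dominates P2.
Others (P3, P7, P10) are each worse than P2 on at least one objective.

P1, P4, P5, P6, P8, P9, P11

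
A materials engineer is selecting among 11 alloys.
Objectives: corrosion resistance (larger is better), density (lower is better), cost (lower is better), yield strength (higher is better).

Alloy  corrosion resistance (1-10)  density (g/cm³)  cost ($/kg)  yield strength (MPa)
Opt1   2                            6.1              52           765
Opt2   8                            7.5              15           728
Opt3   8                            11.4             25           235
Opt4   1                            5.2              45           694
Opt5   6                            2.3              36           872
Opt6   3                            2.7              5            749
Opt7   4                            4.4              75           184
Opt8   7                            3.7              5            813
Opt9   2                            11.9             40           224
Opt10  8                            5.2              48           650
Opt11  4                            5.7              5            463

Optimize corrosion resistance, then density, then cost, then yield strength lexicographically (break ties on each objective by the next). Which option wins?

Opt10

First maximize corrosion resistance: best is 8, kept {Opt2, Opt3, Opt10}.
Then minimize density: best is 5.2, kept {Opt10}.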